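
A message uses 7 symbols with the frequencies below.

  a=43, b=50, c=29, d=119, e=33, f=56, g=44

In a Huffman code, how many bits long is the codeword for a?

3

Huffman merges, smallest pair first:
c(29) + e(33) → 62
a(43) + g(44) → 87
b(50) + f(56) → 106
62 + 87 → 149
106 + d(119) → 225
149 + 225 → 374
a sits 3 levels below the root, so its codeword is 3 bits.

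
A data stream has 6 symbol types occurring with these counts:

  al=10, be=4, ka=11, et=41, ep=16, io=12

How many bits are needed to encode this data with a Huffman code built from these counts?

214

Greedily combine the two least-frequent nodes:
combine be(4), al(10) → 14
combine ka(11), io(12) → 23
combine 14, ep(16) → 30
combine 23, 30 → 53
combine et(41), 53 → 94
The encoded length is the sum of every internal node's weight: 14 + 23 + 30 + 53 + 94 = 214 bits.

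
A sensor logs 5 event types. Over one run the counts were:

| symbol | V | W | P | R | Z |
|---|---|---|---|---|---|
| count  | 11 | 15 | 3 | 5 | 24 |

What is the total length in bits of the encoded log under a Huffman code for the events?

Merge the two smallest weights repeatedly:
P(3) + R(5) → 8
8 + V(11) → 19
W(15) + 19 → 34
Z(24) + 34 → 58
Each symbol's bit-cost is frequency × depth; summing gives 119 bits (equivalently 8 + 19 + 34 + 58).

119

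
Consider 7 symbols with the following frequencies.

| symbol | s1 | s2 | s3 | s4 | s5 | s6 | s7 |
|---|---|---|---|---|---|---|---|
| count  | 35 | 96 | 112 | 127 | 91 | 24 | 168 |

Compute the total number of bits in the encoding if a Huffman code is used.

1723

Greedily combine the two least-frequent nodes:
merge s6(24) and s1(35): 59
merge 59 and s5(91): 150
merge s2(96) and s3(112): 208
merge s4(127) and 150: 277
merge s7(168) and 208: 376
merge 277 and 376: 653
Total encoded bits = sum of merged weights = 59 + 150 + 208 + 277 + 376 + 653 = 1723.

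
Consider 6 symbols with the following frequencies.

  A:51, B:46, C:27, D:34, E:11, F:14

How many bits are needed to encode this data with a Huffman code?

443

Greedily combine the two least-frequent nodes:
merge E(11) and F(14): 25
merge 25 and C(27): 52
merge D(34) and B(46): 80
merge A(51) and 52: 103
merge 80 and 103: 183
Total encoded bits = sum of merged weights = 25 + 52 + 80 + 103 + 183 = 443.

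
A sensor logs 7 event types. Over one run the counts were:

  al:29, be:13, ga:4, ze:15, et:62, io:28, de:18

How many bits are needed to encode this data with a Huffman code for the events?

432

Merge the two smallest weights repeatedly:
ga(4) + be(13) → 17
ze(15) + 17 → 32
de(18) + io(28) → 46
al(29) + 32 → 61
46 + 61 → 107
et(62) + 107 → 169
Each symbol's bit-cost is frequency × depth; summing gives 432 bits (equivalently 17 + 32 + 46 + 61 + 107 + 169).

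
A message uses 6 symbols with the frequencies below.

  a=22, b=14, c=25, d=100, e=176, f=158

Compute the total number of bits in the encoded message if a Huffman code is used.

Greedily combine the two least-frequent nodes:
b(14) + a(22) → 36
c(25) + 36 → 61
61 + d(100) → 161
f(158) + 161 → 319
e(176) + 319 → 495
Total encoded bits = sum of merged weights = 36 + 61 + 161 + 319 + 495 = 1072.

1072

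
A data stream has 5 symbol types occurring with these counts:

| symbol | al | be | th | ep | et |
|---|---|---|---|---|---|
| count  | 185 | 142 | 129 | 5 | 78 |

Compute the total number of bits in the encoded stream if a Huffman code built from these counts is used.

1161

Greedily combine the two least-frequent nodes:
combine ep(5), et(78) → 83
combine 83, th(129) → 212
combine be(142), al(185) → 327
combine 212, 327 → 539
Total encoded bits = sum of merged weights = 83 + 212 + 327 + 539 = 1161.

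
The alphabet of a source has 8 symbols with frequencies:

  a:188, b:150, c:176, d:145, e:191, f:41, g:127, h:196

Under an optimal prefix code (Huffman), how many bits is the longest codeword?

Merge the two lowest-weight nodes at each step:
merge f(41) and g(127): 168
merge d(145) and b(150): 295
merge 168 and c(176): 344
merge a(188) and e(191): 379
merge h(196) and 295: 491
merge 344 and 379: 723
merge 491 and 723: 1214
The first pair merged (f, g) ends up deepest, at depth 4.

4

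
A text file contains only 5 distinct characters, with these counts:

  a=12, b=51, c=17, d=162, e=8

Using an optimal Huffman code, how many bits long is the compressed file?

395

Greedily combine the two least-frequent nodes:
combine e(8), a(12) → 20
combine c(17), 20 → 37
combine 37, b(51) → 88
combine 88, d(162) → 250
The encoded length is the sum of every internal node's weight: 20 + 37 + 88 + 250 = 395 bits.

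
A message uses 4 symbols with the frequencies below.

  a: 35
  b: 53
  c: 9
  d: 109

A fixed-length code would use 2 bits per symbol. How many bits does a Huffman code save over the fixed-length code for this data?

Fixed-length: 2 bits × 206 symbols = 412 bits.
Huffman merges:
combine c(9), a(35) → 44
combine 44, b(53) → 97
combine 97, d(109) → 206
Huffman total = 44 + 97 + 206 = 347 bits.
Saving = 412 − 347 = 65 bits.

65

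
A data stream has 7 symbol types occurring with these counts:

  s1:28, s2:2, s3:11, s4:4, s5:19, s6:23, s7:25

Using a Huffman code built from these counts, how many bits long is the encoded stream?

283

Merge the two smallest weights repeatedly:
combine s2(2), s4(4) → 6
combine 6, s3(11) → 17
combine 17, s5(19) → 36
combine s6(23), s7(25) → 48
combine s1(28), 36 → 64
combine 48, 64 → 112
Each symbol's bit-cost is frequency × depth; summing gives 283 bits (equivalently 6 + 17 + 36 + 48 + 64 + 112).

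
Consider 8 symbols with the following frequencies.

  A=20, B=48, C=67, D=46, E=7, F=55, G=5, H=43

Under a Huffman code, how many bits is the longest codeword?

5

Merge the two lowest-weight nodes at each step:
merge G(5) and E(7): 12
merge 12 and A(20): 32
merge 32 and H(43): 75
merge D(46) and B(48): 94
merge F(55) and C(67): 122
merge 75 and 94: 169
merge 122 and 169: 291
The rarest symbols sit at the bottom; the longest codeword is 5 bits.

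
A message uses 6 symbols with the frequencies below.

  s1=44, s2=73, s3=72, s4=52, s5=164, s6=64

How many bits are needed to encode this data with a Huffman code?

1170

Greedily combine the two least-frequent nodes:
s1(44) + s4(52) → 96
s6(64) + s3(72) → 136
s2(73) + 96 → 169
136 + s5(164) → 300
169 + 300 → 469
Each symbol's bit-cost is frequency × depth; summing gives 1170 bits (equivalently 96 + 136 + 169 + 300 + 469).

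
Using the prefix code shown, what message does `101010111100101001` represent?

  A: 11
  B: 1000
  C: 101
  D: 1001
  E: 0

CECADED

Read left to right; each codeword is recognised as soon as it completes (prefix code):
  101→C | 0→E | 101→C | 11→A | 1001→D | 0→E | 1001→D
Decoded message: CECADED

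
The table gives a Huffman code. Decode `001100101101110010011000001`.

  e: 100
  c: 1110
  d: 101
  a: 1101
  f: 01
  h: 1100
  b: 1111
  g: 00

ghddhehgf

Read left to right; each codeword is recognised as soon as it completes (prefix code):
  00→g | 1100→h | 101→d | 101→d | 1100→h | 100→e | 1100→h | 00→g | 01→f
Decoded message: ghddhehgf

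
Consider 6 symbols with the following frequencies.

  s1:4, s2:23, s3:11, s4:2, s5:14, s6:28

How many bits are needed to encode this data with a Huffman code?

187

Greedily combine the two least-frequent nodes:
combine s4(2), s1(4) → 6
combine 6, s3(11) → 17
combine s5(14), 17 → 31
combine s2(23), s6(28) → 51
combine 31, 51 → 82
Each symbol's bit-cost is frequency × depth; summing gives 187 bits (equivalently 6 + 17 + 31 + 51 + 82).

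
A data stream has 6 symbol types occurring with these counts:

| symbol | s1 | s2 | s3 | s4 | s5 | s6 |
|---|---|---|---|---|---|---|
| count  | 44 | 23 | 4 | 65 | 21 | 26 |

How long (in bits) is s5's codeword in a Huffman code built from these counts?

Huffman merges, smallest pair first:
merge s3(4) and s5(21): 25
merge s2(23) and 25: 48
merge s6(26) and s1(44): 70
merge 48 and s4(65): 113
merge 70 and 113: 183
s5 sits 4 levels below the root, so its codeword is 4 bits.

4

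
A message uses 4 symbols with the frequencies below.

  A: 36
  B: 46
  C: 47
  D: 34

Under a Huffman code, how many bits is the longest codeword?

2

Merge the two lowest-weight nodes at each step:
merge D(34) and A(36): 70
merge B(46) and C(47): 93
merge 70 and 93: 163
The first pair merged (D, A) ends up deepest, at depth 2.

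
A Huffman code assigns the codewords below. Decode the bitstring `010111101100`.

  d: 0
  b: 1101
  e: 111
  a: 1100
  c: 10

Read left to right; each codeword is recognised as soon as it completes (prefix code):
  0→d | 10→c | 111→e | 10→c | 1100→a
Decoded message: dceca

dceca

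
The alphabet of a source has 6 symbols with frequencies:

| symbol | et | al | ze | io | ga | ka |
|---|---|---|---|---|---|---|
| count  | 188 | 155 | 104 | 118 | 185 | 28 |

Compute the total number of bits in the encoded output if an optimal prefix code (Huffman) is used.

Build the Huffman tree bottom-up:
ka(28) + ze(104) → 132
io(118) + 132 → 250
al(155) + ga(185) → 340
et(188) + 250 → 438
340 + 438 → 778
Each symbol's bit-cost is frequency × depth; summing gives 1938 bits (equivalently 132 + 250 + 340 + 438 + 778).

1938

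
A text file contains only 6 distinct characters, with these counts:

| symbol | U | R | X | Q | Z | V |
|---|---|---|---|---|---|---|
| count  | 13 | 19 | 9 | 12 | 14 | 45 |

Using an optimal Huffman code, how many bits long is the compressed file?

Greedily combine the two least-frequent nodes:
combine X(9), Q(12) → 21
combine U(13), Z(14) → 27
combine R(19), 21 → 40
combine 27, 40 → 67
combine V(45), 67 → 112
The encoded length is the sum of every internal node's weight: 21 + 27 + 40 + 67 + 112 = 267 bits.

267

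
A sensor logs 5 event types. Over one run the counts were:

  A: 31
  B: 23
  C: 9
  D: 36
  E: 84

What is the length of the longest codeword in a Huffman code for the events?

Merge the two lowest-weight nodes at each step:
combine C(9), B(23) → 32
combine A(31), 32 → 63
combine D(36), 63 → 99
combine E(84), 99 → 183
Maximum depth reached is 4.

4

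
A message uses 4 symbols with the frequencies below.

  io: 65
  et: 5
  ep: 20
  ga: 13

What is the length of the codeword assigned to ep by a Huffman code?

Build the tree from the bottom:
merge et(5) and ga(13): 18
merge 18 and ep(20): 38
merge 38 and io(65): 103
ep sits 2 levels below the root, so its codeword is 2 bits.

2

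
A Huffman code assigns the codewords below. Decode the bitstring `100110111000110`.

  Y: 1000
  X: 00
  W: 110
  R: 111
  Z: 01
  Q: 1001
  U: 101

QUWXW

Read left to right; each codeword is recognised as soon as it completes (prefix code):
  1001→Q | 101→U | 110→W | 00→X | 110→W
Decoded message: QUWXW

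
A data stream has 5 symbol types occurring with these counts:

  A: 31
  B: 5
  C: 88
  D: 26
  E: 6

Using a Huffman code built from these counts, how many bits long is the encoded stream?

272

Merge the two smallest weights repeatedly:
merge B(5) and E(6): 11
merge 11 and D(26): 37
merge A(31) and 37: 68
merge 68 and C(88): 156
The encoded length is the sum of every internal node's weight: 11 + 37 + 68 + 156 = 272 bits.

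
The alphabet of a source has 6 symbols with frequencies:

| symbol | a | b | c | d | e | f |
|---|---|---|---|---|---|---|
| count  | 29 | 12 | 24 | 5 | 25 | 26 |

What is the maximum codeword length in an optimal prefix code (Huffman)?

4

Merge the two lowest-weight nodes at each step:
combine d(5), b(12) → 17
combine 17, c(24) → 41
combine e(25), f(26) → 51
combine a(29), 41 → 70
combine 51, 70 → 121
The rarest symbols sit at the bottom; the longest codeword is 4 bits.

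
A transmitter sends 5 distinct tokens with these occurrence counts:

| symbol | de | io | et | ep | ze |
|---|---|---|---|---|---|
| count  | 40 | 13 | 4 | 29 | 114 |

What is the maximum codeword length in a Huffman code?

4

Merge the two lowest-weight nodes at each step:
et(4) + io(13) → 17
17 + ep(29) → 46
de(40) + 46 → 86
86 + ze(114) → 200
Maximum depth reached is 4.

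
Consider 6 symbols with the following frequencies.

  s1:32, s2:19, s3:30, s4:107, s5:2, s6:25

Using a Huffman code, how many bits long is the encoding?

452

Build the Huffman tree bottom-up:
s5(2) + s2(19) → 21
21 + s6(25) → 46
s3(30) + s1(32) → 62
46 + 62 → 108
s4(107) + 108 → 215
The encoded length is the sum of every internal node's weight: 21 + 46 + 62 + 108 + 215 = 452 bits.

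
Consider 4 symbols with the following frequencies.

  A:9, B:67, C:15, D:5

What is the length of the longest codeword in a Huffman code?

Merge the two lowest-weight nodes at each step:
combine D(5), A(9) → 14
combine 14, C(15) → 29
combine 29, B(67) → 96
The first pair merged (D, A) ends up deepest, at depth 3.

3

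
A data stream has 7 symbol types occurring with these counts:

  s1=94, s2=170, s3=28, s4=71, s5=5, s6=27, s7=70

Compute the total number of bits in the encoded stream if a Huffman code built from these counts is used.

Build the Huffman tree bottom-up:
s5(5) + s6(27) → 32
s3(28) + 32 → 60
60 + s7(70) → 130
s4(71) + s1(94) → 165
130 + 165 → 295
s2(170) + 295 → 465
Total encoded bits = sum of merged weights = 32 + 60 + 130 + 165 + 295 + 465 = 1147.

1147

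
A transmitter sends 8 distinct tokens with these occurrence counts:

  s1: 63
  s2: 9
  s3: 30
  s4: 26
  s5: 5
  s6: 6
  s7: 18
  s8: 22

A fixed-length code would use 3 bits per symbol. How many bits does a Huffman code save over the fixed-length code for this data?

Fixed-length: 3 bits × 179 symbols = 537 bits.
Huffman merges:
merge s5(5) and s6(6): 11
merge s2(9) and 11: 20
merge s7(18) and 20: 38
merge s8(22) and s4(26): 48
merge s3(30) and 38: 68
merge 48 and s1(63): 111
merge 68 and 111: 179
Huffman total = 11 + 20 + 38 + 48 + 68 + 111 + 179 = 475 bits.
Saving = 537 − 475 = 62 bits.

62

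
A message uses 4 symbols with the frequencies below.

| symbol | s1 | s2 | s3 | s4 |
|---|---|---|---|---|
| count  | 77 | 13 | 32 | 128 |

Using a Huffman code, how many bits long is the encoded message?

417

Build the Huffman tree bottom-up:
merge s2(13) and s3(32): 45
merge 45 and s1(77): 122
merge 122 and s4(128): 250
Each symbol's bit-cost is frequency × depth; summing gives 417 bits (equivalently 45 + 122 + 250).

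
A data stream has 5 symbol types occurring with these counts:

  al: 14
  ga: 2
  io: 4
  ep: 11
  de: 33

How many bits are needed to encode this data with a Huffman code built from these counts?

118

Merge the two smallest weights repeatedly:
combine ga(2), io(4) → 6
combine 6, ep(11) → 17
combine al(14), 17 → 31
combine 31, de(33) → 64
Total encoded bits = sum of merged weights = 6 + 17 + 31 + 64 = 118.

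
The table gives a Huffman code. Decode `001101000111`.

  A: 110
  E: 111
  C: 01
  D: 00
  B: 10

DABDE

Read left to right; each codeword is recognised as soon as it completes (prefix code):
  00→D | 110→A | 10→B | 00→D | 111→E
Decoded message: DABDE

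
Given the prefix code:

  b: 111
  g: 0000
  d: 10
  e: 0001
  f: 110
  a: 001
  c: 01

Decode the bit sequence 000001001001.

gcaa

Read left to right; each codeword is recognised as soon as it completes (prefix code):
  0000→g | 01→c | 001→a | 001→a
Decoded message: gcaa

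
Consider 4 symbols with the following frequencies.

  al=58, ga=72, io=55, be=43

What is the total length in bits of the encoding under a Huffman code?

456

Greedily combine the two least-frequent nodes:
combine be(43), io(55) → 98
combine al(58), ga(72) → 130
combine 98, 130 → 228
Each symbol's bit-cost is frequency × depth; summing gives 456 bits (equivalently 98 + 130 + 228).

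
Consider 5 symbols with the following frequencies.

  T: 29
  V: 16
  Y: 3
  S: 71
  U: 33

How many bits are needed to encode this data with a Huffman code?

Build the Huffman tree bottom-up:
combine Y(3), V(16) → 19
combine 19, T(29) → 48
combine U(33), 48 → 81
combine S(71), 81 → 152
Total encoded bits = sum of merged weights = 19 + 48 + 81 + 152 = 300.

300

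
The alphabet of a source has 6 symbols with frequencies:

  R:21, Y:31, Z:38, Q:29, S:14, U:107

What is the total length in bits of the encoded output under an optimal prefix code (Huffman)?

541

Build the Huffman tree bottom-up:
S(14) + R(21) → 35
Q(29) + Y(31) → 60
35 + Z(38) → 73
60 + 73 → 133
U(107) + 133 → 240
Each symbol's bit-cost is frequency × depth; summing gives 541 bits (equivalently 35 + 60 + 73 + 133 + 240).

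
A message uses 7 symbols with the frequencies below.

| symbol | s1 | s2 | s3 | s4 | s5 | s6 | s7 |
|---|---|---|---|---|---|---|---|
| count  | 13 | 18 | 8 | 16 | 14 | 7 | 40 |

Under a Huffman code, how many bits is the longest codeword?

Merge the two lowest-weight nodes at each step:
combine s6(7), s3(8) → 15
combine s1(13), s5(14) → 27
combine 15, s4(16) → 31
combine s2(18), 27 → 45
combine 31, s7(40) → 71
combine 45, 71 → 116
Maximum depth reached is 4.

4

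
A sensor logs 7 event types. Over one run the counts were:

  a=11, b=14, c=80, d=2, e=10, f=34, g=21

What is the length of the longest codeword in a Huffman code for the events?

Merge the two lowest-weight nodes at each step:
merge d(2) and e(10): 12
merge a(11) and 12: 23
merge b(14) and g(21): 35
merge 23 and f(34): 57
merge 35 and 57: 92
merge c(80) and 92: 172
The rarest symbols sit at the bottom; the longest codeword is 5 bits.

5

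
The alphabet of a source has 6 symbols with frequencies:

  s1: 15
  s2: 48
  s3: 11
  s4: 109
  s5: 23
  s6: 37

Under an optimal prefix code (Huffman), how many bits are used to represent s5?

3

Huffman merges, smallest pair first:
s3(11) + s1(15) → 26
s5(23) + 26 → 49
s6(37) + s2(48) → 85
49 + 85 → 134
s4(109) + 134 → 243
The subtree containing s5 is merged 3 times, so code length = 3.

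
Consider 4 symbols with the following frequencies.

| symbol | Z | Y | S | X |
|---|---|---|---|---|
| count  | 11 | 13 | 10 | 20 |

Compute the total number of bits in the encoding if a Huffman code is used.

108

Merge the two smallest weights repeatedly:
combine S(10), Z(11) → 21
combine Y(13), X(20) → 33
combine 21, 33 → 54
The encoded length is the sum of every internal node's weight: 21 + 33 + 54 = 108 bits.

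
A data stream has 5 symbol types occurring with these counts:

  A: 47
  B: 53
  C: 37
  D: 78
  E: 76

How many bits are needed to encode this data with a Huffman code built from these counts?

666

Build the Huffman tree bottom-up:
merge C(37) and A(47): 84
merge B(53) and E(76): 129
merge D(78) and 84: 162
merge 129 and 162: 291
Total encoded bits = sum of merged weights = 84 + 129 + 162 + 291 = 666.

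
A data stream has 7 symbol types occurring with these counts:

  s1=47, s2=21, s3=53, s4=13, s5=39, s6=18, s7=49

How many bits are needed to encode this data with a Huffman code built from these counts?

Greedily combine the two least-frequent nodes:
merge s4(13) and s6(18): 31
merge s2(21) and 31: 52
merge s5(39) and s1(47): 86
merge s7(49) and 52: 101
merge s3(53) and 86: 139
merge 101 and 139: 240
Total encoded bits = sum of merged weights = 31 + 52 + 86 + 101 + 139 + 240 = 649.

649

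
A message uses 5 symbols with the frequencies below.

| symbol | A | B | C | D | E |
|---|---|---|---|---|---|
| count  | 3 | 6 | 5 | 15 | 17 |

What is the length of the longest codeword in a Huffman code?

4

Merge the two lowest-weight nodes at each step:
merge A(3) and C(5): 8
merge B(6) and 8: 14
merge 14 and D(15): 29
merge E(17) and 29: 46
Maximum depth reached is 4.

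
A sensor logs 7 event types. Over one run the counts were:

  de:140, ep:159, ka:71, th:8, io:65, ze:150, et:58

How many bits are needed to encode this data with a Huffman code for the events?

Greedily combine the two least-frequent nodes:
th(8) + et(58) → 66
io(65) + 66 → 131
ka(71) + 131 → 202
de(140) + ze(150) → 290
ep(159) + 202 → 361
290 + 361 → 651
The encoded length is the sum of every internal node's weight: 66 + 131 + 202 + 290 + 361 + 651 = 1701 bits.

1701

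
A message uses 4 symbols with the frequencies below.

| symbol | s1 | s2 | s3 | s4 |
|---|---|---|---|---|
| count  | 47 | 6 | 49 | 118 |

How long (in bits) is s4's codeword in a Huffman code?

1

Huffman merges, smallest pair first:
s2(6) + s1(47) → 53
s3(49) + 53 → 102
102 + s4(118) → 220
s4 is a child of the root — depth 1, so its codeword is a single bit.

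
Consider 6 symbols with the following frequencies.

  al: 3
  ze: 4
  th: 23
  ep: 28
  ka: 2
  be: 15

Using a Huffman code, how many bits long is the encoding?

Merge the two smallest weights repeatedly:
combine ka(2), al(3) → 5
combine ze(4), 5 → 9
combine 9, be(15) → 24
combine th(23), 24 → 47
combine ep(28), 47 → 75
Each symbol's bit-cost is frequency × depth; summing gives 160 bits (equivalently 5 + 9 + 24 + 47 + 75).

160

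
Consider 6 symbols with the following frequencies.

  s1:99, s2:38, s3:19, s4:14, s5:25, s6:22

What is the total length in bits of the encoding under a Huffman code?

Build the Huffman tree bottom-up:
s4(14) + s3(19) → 33
s6(22) + s5(25) → 47
33 + s2(38) → 71
47 + 71 → 118
s1(99) + 118 → 217
The encoded length is the sum of every internal node's weight: 33 + 47 + 71 + 118 + 217 = 486 bits.

486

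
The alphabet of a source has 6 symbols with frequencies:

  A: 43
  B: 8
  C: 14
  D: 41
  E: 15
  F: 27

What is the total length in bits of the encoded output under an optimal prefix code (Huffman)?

Greedily combine the two least-frequent nodes:
B(8) + C(14) → 22
E(15) + 22 → 37
F(27) + 37 → 64
D(41) + A(43) → 84
64 + 84 → 148
Each symbol's bit-cost is frequency × depth; summing gives 355 bits (equivalently 22 + 37 + 64 + 84 + 148).

355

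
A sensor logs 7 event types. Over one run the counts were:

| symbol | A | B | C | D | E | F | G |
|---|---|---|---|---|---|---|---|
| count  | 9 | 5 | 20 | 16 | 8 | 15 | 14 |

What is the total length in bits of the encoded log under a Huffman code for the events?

238

Build the Huffman tree bottom-up:
combine B(5), E(8) → 13
combine A(9), 13 → 22
combine G(14), F(15) → 29
combine D(16), C(20) → 36
combine 22, 29 → 51
combine 36, 51 → 87
Total encoded bits = sum of merged weights = 13 + 22 + 29 + 36 + 51 + 87 = 238.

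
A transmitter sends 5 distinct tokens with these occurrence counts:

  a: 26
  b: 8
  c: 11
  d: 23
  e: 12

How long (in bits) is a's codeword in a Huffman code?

Build the tree from the bottom:
merge b(8) and c(11): 19
merge e(12) and 19: 31
merge d(23) and a(26): 49
merge 31 and 49: 80
a's leaf is at depth 2, giving a 2-bit codeword.

2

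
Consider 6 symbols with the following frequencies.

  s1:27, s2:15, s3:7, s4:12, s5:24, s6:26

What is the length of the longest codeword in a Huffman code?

4

Merge the two lowest-weight nodes at each step:
merge s3(7) and s4(12): 19
merge s2(15) and 19: 34
merge s5(24) and s6(26): 50
merge s1(27) and 34: 61
merge 50 and 61: 111
Maximum depth reached is 4.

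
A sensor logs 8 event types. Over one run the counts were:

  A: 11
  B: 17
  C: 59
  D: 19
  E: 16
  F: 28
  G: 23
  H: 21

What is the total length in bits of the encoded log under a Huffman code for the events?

Merge the two smallest weights repeatedly:
combine A(11), E(16) → 27
combine B(17), D(19) → 36
combine H(21), G(23) → 44
combine 27, F(28) → 55
combine 36, 44 → 80
combine 55, C(59) → 114
combine 80, 114 → 194
Total encoded bits = sum of merged weights = 27 + 36 + 44 + 55 + 80 + 114 + 194 = 550.

550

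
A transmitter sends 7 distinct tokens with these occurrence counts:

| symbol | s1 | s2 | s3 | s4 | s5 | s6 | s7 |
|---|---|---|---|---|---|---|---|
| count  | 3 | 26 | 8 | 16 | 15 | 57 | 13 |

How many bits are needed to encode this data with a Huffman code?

335

Build the Huffman tree bottom-up:
s1(3) + s3(8) → 11
11 + s7(13) → 24
s5(15) + s4(16) → 31
24 + s2(26) → 50
31 + 50 → 81
s6(57) + 81 → 138
The encoded length is the sum of every internal node's weight: 11 + 24 + 31 + 50 + 81 + 138 = 335 bits.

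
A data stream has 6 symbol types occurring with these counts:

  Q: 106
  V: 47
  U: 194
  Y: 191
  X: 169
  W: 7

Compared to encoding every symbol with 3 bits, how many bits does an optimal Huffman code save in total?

500

Fixed-length: 3 bits × 714 symbols = 2142 bits.
Huffman merges:
W(7) + V(47) → 54
54 + Q(106) → 160
160 + X(169) → 329
Y(191) + U(194) → 385
329 + 385 → 714
Huffman total = 54 + 160 + 329 + 385 + 714 = 1642 bits.
Saving = 2142 − 1642 = 500 bits.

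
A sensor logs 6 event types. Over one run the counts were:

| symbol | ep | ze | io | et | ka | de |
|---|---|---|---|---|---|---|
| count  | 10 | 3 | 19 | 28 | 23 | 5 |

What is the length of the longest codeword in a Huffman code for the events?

4

Merge the two lowest-weight nodes at each step:
ze(3) + de(5) → 8
8 + ep(10) → 18
18 + io(19) → 37
ka(23) + et(28) → 51
37 + 51 → 88
The first pair merged (ze, de) ends up deepest, at depth 4.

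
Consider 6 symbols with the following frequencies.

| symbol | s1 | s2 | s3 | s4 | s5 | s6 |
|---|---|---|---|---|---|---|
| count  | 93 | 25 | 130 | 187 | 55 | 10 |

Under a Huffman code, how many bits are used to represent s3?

Huffman merges, smallest pair first:
merge s6(10) and s2(25): 35
merge 35 and s5(55): 90
merge 90 and s1(93): 183
merge s3(130) and 183: 313
merge s4(187) and 313: 500
s3 sits 2 levels below the root, so its codeword is 2 bits.

2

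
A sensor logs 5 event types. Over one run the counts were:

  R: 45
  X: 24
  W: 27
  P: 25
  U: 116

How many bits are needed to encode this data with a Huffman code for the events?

Build the Huffman tree bottom-up:
combine X(24), P(25) → 49
combine W(27), R(45) → 72
combine 49, 72 → 121
combine U(116), 121 → 237
Each symbol's bit-cost is frequency × depth; summing gives 479 bits (equivalently 49 + 72 + 121 + 237).

479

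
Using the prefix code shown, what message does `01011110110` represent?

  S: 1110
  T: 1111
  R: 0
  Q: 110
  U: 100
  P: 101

Read left to right; each codeword is recognised as soon as it completes (prefix code):
  0→R | 101→P | 1110→S | 110→Q
Decoded message: RPSQ

RPSQ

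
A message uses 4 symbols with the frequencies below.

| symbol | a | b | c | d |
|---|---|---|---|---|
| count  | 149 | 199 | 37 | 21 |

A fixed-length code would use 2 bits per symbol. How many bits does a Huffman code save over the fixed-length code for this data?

Fixed-length: 2 bits × 406 symbols = 812 bits.
Huffman merges:
d(21) + c(37) → 58
58 + a(149) → 207
b(199) + 207 → 406
Huffman total = 58 + 207 + 406 = 671 bits.
Saving = 812 − 671 = 141 bits.

141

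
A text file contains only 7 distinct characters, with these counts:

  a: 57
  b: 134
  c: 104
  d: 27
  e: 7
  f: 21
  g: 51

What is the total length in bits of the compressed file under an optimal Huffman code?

Build the Huffman tree bottom-up:
combine e(7), f(21) → 28
combine d(27), 28 → 55
combine g(51), 55 → 106
combine a(57), c(104) → 161
combine 106, b(134) → 240
combine 161, 240 → 401
The encoded length is the sum of every internal node's weight: 28 + 55 + 106 + 161 + 240 + 401 = 991 bits.

991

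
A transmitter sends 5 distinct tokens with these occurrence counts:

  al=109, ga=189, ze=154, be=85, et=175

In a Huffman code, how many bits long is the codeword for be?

3

Repeatedly merge the two smallest:
merge be(85) and al(109): 194
merge ze(154) and et(175): 329
merge ga(189) and 194: 383
merge 329 and 383: 712
be's leaf is at depth 3, giving a 3-bit codeword.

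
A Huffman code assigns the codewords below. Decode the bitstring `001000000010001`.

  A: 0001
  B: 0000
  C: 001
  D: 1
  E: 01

CBAA

Read left to right; each codeword is recognised as soon as it completes (prefix code):
  001→C | 0000→B | 0001→A | 0001→A
Decoded message: CBAA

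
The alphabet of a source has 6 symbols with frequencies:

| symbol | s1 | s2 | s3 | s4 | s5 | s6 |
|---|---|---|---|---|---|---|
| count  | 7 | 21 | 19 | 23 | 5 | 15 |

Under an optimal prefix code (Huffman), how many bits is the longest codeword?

4

Merge the two lowest-weight nodes at each step:
s5(5) + s1(7) → 12
12 + s6(15) → 27
s3(19) + s2(21) → 40
s4(23) + 27 → 50
40 + 50 → 90
The first pair merged (s5, s1) ends up deepest, at depth 4.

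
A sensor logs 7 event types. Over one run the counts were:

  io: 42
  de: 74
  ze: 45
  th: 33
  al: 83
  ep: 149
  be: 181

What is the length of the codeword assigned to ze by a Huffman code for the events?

3

Huffman merges, smallest pair first:
merge th(33) and io(42): 75
merge ze(45) and de(74): 119
merge 75 and al(83): 158
merge 119 and ep(149): 268
merge 158 and be(181): 339
merge 268 and 339: 607
ze sits 3 levels below the root, so its codeword is 3 bits.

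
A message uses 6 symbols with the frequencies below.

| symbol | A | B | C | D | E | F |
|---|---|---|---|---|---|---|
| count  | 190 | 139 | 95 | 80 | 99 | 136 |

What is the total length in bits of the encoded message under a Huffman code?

Merge the two smallest weights repeatedly:
combine D(80), C(95) → 175
combine E(99), F(136) → 235
combine B(139), 175 → 314
combine A(190), 235 → 425
combine 314, 425 → 739
Total encoded bits = sum of merged weights = 175 + 235 + 314 + 425 + 739 = 1888.

1888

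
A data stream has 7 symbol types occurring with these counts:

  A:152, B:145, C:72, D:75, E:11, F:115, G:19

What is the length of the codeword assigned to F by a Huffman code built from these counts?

2

Repeatedly merge the two smallest:
combine E(11), G(19) → 30
combine 30, C(72) → 102
combine D(75), 102 → 177
combine F(115), B(145) → 260
combine A(152), 177 → 329
combine 260, 329 → 589
F's leaf is at depth 2, giving a 2-bit codeword.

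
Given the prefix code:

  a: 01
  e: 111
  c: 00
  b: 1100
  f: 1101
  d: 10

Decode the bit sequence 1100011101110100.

baffc

Read left to right; each codeword is recognised as soon as it completes (prefix code):
  1100→b | 01→a | 1101→f | 1101→f | 00→c
Decoded message: baffc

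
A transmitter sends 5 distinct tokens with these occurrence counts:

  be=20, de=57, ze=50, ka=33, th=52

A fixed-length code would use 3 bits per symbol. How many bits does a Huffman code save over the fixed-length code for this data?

Fixed-length: 3 bits × 212 symbols = 636 bits.
Huffman merges:
merge be(20) and ka(33): 53
merge ze(50) and th(52): 102
merge 53 and de(57): 110
merge 102 and 110: 212
Huffman total = 53 + 102 + 110 + 212 = 477 bits.
Saving = 636 − 477 = 159 bits.

159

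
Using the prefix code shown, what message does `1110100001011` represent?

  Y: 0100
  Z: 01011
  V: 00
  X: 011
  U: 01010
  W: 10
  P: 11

Read left to right; each codeword is recognised as soon as it completes (prefix code):
  11→P | 10→W | 10→W | 00→V | 01011→Z
Decoded message: PWWVZ

PWWVZ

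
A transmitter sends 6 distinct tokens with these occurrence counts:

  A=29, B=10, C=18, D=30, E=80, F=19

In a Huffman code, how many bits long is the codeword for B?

4

Build the tree from the bottom:
merge B(10) and C(18): 28
merge F(19) and 28: 47
merge A(29) and D(30): 59
merge 47 and 59: 106
merge E(80) and 106: 186
B sits 4 levels below the root, so its codeword is 4 bits.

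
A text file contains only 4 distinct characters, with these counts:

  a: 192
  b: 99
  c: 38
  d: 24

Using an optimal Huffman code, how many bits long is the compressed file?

576

Greedily combine the two least-frequent nodes:
d(24) + c(38) → 62
62 + b(99) → 161
161 + a(192) → 353
Each symbol's bit-cost is frequency × depth; summing gives 576 bits (equivalently 62 + 161 + 353).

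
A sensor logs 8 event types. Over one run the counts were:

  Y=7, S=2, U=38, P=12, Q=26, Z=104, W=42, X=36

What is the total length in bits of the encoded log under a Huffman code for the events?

670

Build the Huffman tree bottom-up:
S(2) + Y(7) → 9
9 + P(12) → 21
21 + Q(26) → 47
X(36) + U(38) → 74
W(42) + 47 → 89
74 + 89 → 163
Z(104) + 163 → 267
Each symbol's bit-cost is frequency × depth; summing gives 670 bits (equivalently 9 + 21 + 47 + 74 + 89 + 163 + 267).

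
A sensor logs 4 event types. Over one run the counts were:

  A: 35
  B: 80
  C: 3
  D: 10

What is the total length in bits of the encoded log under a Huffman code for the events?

189

Merge the two smallest weights repeatedly:
combine C(3), D(10) → 13
combine 13, A(35) → 48
combine 48, B(80) → 128
The encoded length is the sum of every internal node's weight: 13 + 48 + 128 = 189 bits.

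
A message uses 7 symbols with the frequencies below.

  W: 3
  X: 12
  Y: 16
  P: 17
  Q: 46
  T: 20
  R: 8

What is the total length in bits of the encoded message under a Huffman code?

Merge the two smallest weights repeatedly:
combine W(3), R(8) → 11
combine 11, X(12) → 23
combine Y(16), P(17) → 33
combine T(20), 23 → 43
combine 33, 43 → 76
combine Q(46), 76 → 122
The encoded length is the sum of every internal node's weight: 11 + 23 + 33 + 43 + 76 + 122 = 308 bits.

308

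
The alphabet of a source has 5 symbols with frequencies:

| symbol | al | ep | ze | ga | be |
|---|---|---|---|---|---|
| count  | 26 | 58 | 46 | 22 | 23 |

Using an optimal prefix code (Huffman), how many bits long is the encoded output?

Build the Huffman tree bottom-up:
combine ga(22), be(23) → 45
combine al(26), 45 → 71
combine ze(46), ep(58) → 104
combine 71, 104 → 175
Each symbol's bit-cost is frequency × depth; summing gives 395 bits (equivalently 45 + 71 + 104 + 175).

395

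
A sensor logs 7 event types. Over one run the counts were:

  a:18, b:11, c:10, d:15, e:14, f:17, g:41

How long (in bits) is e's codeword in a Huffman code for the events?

3

Repeatedly merge the two smallest:
combine c(10), b(11) → 21
combine e(14), d(15) → 29
combine f(17), a(18) → 35
combine 21, 29 → 50
combine 35, g(41) → 76
combine 50, 76 → 126
The subtree containing e is merged 3 times, so code length = 3.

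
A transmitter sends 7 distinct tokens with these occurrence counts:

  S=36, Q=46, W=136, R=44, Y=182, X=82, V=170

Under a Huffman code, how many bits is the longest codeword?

5

Merge the two lowest-weight nodes at each step:
combine S(36), R(44) → 80
combine Q(46), 80 → 126
combine X(82), 126 → 208
combine W(136), V(170) → 306
combine Y(182), 208 → 390
combine 306, 390 → 696
The rarest symbols sit at the bottom; the longest codeword is 5 bits.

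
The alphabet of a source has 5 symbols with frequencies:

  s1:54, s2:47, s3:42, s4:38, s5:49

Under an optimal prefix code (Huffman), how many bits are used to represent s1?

2

Repeatedly merge the two smallest:
s4(38) + s3(42) → 80
s2(47) + s5(49) → 96
s1(54) + 80 → 134
96 + 134 → 230
s1's leaf is at depth 2, giving a 2-bit codeword.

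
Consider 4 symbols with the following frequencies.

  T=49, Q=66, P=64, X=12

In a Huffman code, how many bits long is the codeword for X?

Huffman merges, smallest pair first:
combine X(12), T(49) → 61
combine 61, P(64) → 125
combine Q(66), 125 → 191
The subtree containing X is merged 3 times, so code length = 3.

3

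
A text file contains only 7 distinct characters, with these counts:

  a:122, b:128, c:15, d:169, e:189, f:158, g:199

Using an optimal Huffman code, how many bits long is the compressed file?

2689

Build the Huffman tree bottom-up:
c(15) + a(122) → 137
b(128) + 137 → 265
f(158) + d(169) → 327
e(189) + g(199) → 388
265 + 327 → 592
388 + 592 → 980
The encoded length is the sum of every internal node's weight: 137 + 265 + 327 + 388 + 592 + 980 = 2689 bits.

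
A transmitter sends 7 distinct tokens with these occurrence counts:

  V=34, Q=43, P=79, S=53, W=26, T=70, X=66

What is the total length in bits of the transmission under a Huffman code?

1024

Build the Huffman tree bottom-up:
W(26) + V(34) → 60
Q(43) + S(53) → 96
60 + X(66) → 126
T(70) + P(79) → 149
96 + 126 → 222
149 + 222 → 371
The encoded length is the sum of every internal node's weight: 60 + 96 + 126 + 149 + 222 + 371 = 1024 bits.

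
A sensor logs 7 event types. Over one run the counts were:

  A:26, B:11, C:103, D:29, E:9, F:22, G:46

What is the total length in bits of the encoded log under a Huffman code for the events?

594

Merge the two smallest weights repeatedly:
E(9) + B(11) → 20
20 + F(22) → 42
A(26) + D(29) → 55
42 + G(46) → 88
55 + 88 → 143
C(103) + 143 → 246
The encoded length is the sum of every internal node's weight: 20 + 42 + 55 + 88 + 143 + 246 = 594 bits.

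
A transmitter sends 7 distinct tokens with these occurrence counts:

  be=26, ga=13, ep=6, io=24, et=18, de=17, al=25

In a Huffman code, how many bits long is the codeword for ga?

4

Repeatedly merge the two smallest:
combine ep(6), ga(13) → 19
combine de(17), et(18) → 35
combine 19, io(24) → 43
combine al(25), be(26) → 51
combine 35, 43 → 78
combine 51, 78 → 129
ga sits 4 levels below the root, so its codeword is 4 bits.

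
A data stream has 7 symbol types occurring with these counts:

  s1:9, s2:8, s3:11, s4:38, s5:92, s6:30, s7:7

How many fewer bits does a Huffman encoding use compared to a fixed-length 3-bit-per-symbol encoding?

Fixed-length: 3 bits × 195 symbols = 585 bits.
Huffman merges:
merge s7(7) and s2(8): 15
merge s1(9) and s3(11): 20
merge 15 and 20: 35
merge s6(30) and 35: 65
merge s4(38) and 65: 103
merge s5(92) and 103: 195
Huffman total = 15 + 20 + 35 + 65 + 103 + 195 = 433 bits.
Saving = 585 − 433 = 152 bits.

152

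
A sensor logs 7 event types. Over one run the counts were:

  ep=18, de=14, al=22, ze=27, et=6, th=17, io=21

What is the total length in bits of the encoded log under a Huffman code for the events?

Greedily combine the two least-frequent nodes:
merge et(6) and de(14): 20
merge th(17) and ep(18): 35
merge 20 and io(21): 41
merge al(22) and ze(27): 49
merge 35 and 41: 76
merge 49 and 76: 125
Each symbol's bit-cost is frequency × depth; summing gives 346 bits (equivalently 20 + 35 + 41 + 49 + 76 + 125).

346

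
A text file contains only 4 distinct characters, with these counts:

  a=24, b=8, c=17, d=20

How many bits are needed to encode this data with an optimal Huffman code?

138

Build the Huffman tree bottom-up:
merge b(8) and c(17): 25
merge d(20) and a(24): 44
merge 25 and 44: 69
Total encoded bits = sum of merged weights = 25 + 44 + 69 = 138.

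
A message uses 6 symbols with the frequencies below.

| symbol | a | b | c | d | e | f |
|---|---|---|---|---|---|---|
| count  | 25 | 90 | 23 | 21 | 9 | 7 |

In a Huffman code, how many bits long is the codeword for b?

1

Build the tree from the bottom:
f(7) + e(9) → 16
16 + d(21) → 37
c(23) + a(25) → 48
37 + 48 → 85
85 + b(90) → 175
b is a child of the root — depth 1, so its codeword is a single bit.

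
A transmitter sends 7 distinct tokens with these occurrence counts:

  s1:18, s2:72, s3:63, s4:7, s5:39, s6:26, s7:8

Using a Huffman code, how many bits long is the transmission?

Greedily combine the two least-frequent nodes:
s4(7) + s7(8) → 15
15 + s1(18) → 33
s6(26) + 33 → 59
s5(39) + 59 → 98
s3(63) + s2(72) → 135
98 + 135 → 233
Total encoded bits = sum of merged weights = 15 + 33 + 59 + 98 + 135 + 233 = 573.

573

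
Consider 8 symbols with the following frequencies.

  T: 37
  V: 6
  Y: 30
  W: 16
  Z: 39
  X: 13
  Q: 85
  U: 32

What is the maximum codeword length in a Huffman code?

Merge the two lowest-weight nodes at each step:
combine V(6), X(13) → 19
combine W(16), 19 → 35
combine Y(30), U(32) → 62
combine 35, T(37) → 72
combine Z(39), 62 → 101
combine 72, Q(85) → 157
combine 101, 157 → 258
The first pair merged (V, X) ends up deepest, at depth 5.

5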